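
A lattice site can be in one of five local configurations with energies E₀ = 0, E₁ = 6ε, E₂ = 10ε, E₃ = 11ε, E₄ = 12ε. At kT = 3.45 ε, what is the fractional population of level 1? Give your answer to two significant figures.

Eᵢ/kT = 0, 1.739, 2.899, 3.188, 3.478.
Z = Σ e^(−Eᵢ/kT) = e^(−0) + e^(−1.739) + e^(−2.899) + e^(−3.188) + e^(−3.478) = 1.000 + 0.1757 + 0.05508 + 0.04125 + 0.03087 = 1.303.
P₁ = e^(−E₁/kT) / Z = 0.1757/1.303 = 0.13.

0.13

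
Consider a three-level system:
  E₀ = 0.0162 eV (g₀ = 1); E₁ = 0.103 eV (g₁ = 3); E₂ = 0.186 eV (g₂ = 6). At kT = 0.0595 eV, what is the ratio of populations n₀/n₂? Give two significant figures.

n₀/n₂ = (g₀/g₂) exp[−(E₀−E₂)/kT] = (1/6) × exp(−(-0.1698 eV)/(0.0595 eV)) = (1/6) × exp(2.854) = 2.9.

2.9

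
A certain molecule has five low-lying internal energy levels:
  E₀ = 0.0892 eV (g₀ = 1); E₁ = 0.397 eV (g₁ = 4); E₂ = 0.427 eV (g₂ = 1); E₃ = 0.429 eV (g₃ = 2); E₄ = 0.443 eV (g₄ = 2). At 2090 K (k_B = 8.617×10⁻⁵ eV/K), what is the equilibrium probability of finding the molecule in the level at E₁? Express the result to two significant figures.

0.29

k_BT = 8.617×10⁻⁵ × 2090 K = 0.1801 eV.
Eᵢ/kT = 0.4953, 2.204, 2.371, 2.382, 2.460.
Z = Σ gᵢe^(−Eᵢ/kT) = 1·e^(−0.4953) + 4·e^(−2.204) + 1·e^(−2.371) + 2·e^(−2.382) + 2·e^(−2.460) = 0.6094 + 0.4414 + 0.09339 + 0.1847 + 0.1709 = 1.500.
P₁ = g₁ e^(−E₁/kT) / Z = 0.4414/1.500 = 0.29.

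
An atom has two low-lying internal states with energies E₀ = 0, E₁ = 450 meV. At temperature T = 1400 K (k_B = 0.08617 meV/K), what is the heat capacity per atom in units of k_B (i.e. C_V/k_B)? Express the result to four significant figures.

0.3183

k_BT = 0.08617 × 1400 K = 120.638 meV.
Eᵢ/kT = 0, 3.73017.
Z = Σ e^(−Eᵢ/kT) = e^(−0) + e^(−3.73017) = 1.00000 + 0.0239888 = 1.02399.
⟨E⟩ = 10.5421 meV, ⟨E²⟩ = 4743.93 meV².
C_V/k_B = (⟨E²⟩ − ⟨E⟩²)/(kT)² = (4743.93 − 111.136)/14553.5 = 0.3183.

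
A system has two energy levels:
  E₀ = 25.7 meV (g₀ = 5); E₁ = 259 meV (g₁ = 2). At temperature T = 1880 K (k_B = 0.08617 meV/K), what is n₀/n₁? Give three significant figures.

k_BT = 0.08617 × 1880 K = 162.00 meV.
n₀/n₁ = (g₀/g₁) exp[−(E₀−E₁)/kT] = (5/2) × exp(−(-233.3 meV)/(162.00 meV)) = (5/2) × exp(1.4401) = 10.6.

10.6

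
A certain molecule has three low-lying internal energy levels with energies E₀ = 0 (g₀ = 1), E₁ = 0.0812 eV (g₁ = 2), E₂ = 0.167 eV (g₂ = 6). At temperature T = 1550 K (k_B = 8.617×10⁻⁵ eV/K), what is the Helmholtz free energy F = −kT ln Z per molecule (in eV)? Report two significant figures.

k_BT = 8.617×10⁻⁵ × 1550 K = 0.1336 eV.
Eᵢ/kT = 0, 0.6078, 1.250.
Z = Σ gᵢe^(−Eᵢ/kT) = 1·e^(−0) + 2·e^(−0.6078) + 6·e^(−1.250) = 1.000 + 1.089 + 1.719 = 3.808.
F = −kT ln Z = −0.1336 × ln(3.808) = −0.1336 × 1.337 = -0.18 eV.

-0.18 eV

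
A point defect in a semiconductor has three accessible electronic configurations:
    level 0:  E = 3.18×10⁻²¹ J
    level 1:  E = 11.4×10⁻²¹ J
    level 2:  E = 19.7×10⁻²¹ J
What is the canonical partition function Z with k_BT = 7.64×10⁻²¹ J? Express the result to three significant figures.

Eᵢ/kT = 0.41623, 1.4921, 2.5785.
Z = Σ e^(−Eᵢ/kT) = e^(−0.41623) + e^(−1.4921) + e^(−2.5785) = 0.65953 + 0.22490 + 0.075888 = 0.96032.

Z = 0.960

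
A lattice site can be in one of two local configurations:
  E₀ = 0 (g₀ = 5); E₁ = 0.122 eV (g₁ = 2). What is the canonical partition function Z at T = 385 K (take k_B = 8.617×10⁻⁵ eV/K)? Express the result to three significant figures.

Z = 5.05

k_BT = 8.617×10⁻⁵ × 385 K = 0.033175 eV.
Eᵢ/kT = 0, 3.6775.
Z = Σ gᵢe^(−Eᵢ/kT) = 5·e^(−0) + 2·e^(−3.6775) = 5.0000 + 0.050572 = 5.0506.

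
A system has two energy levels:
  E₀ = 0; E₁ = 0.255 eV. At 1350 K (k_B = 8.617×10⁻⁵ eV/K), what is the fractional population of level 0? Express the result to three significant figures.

k_BT = 8.617×10⁻⁵ × 1350 K = 0.11633 eV.
Eᵢ/kT = 0, 2.1920.
Z = Σ e^(−Eᵢ/kT) = e^(−0) + e^(−2.1920) = 1.0000 + 0.11169 = 1.1117.
P₀ = e^(−E₀/kT) / Z = 1.0000/1.1117 = 0.900.

0.900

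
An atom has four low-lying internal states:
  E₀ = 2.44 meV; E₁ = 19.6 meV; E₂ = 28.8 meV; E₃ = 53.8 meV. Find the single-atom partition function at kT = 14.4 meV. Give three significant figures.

Eᵢ/kT = 0.16944, 1.3611, 2.0000, 3.7361.
Z = Σ e^(−Eᵢ/kT) = e^(−0.16944) + e^(−1.3611) + e^(−2.0000) + e^(−3.7361) = 0.84414 + 0.25638 + 0.13534 + 0.023847 = 1.2597.

Z = 1.26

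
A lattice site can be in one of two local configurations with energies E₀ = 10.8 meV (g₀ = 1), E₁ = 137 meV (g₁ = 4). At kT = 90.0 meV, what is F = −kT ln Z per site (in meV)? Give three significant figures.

-50.9 meV

Eᵢ/kT = 0.12000, 1.5222.
Z = Σ gᵢe^(−Eᵢ/kT) = 1·e^(−0.12000) + 4·e^(−1.5222) = 0.88692 + 0.87292 = 1.7598.
F = −kT ln Z = −90.0 × ln(1.7598) = −90.0 × 0.56520 = -50.9 meV.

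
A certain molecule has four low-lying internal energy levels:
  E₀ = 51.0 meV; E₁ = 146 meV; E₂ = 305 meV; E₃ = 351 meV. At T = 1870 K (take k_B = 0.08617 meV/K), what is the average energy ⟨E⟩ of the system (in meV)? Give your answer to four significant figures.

k_BT = 0.08617 × 1870 K = 161.138 meV.
Eᵢ/kT = 0.316499, 0.906056, 1.89279, 2.17826.
Z = Σ e^(−Eᵢ/kT) = e^(−0.316499) + e^(−0.906056) + e^(−1.89279) + e^(−2.17826) = 0.728696 + 0.404115 + 0.150651 + 0.113238 = 1.39670.
⟨E⟩ = Σ Eᵢ e^(−Eᵢ/kT) / Z = (51.0·0.728696 + 146·0.404115 + 305·0.150651 + 351·0.113238) / 1.39670 = 130.2 meV.

130.2 meV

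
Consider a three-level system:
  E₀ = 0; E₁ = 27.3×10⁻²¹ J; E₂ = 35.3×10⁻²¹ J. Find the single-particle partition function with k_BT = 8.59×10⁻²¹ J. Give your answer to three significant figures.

Eᵢ/kT = 0, 3.1781, 4.1094.
Z = Σ e^(−Eᵢ/kT) = e^(−0) + e^(−3.1781) + e^(−4.1094) = 1.0000 + 0.041665 + 0.016418 = 1.0581.

Z = 1.06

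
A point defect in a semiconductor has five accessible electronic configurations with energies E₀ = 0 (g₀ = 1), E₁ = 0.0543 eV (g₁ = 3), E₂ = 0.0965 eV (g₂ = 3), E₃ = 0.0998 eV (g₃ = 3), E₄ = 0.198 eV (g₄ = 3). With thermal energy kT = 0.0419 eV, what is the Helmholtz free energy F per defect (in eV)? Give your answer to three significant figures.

Eᵢ/kT = 0, 1.2959, 2.3031, 2.3819, 4.7255.
Z = Σ gᵢe^(−Eᵢ/kT) = 1·e^(−0) + 3·e^(−1.2959) + 3·e^(−2.3031) + 3·e^(−2.3819) + 3·e^(−4.7255) = 1.0000 + 0.82095 + 0.29985 + 0.27712 + 0.026599 = 2.4245.
F = −kT ln Z = −0.0419 × ln(2.4245) = −0.0419 × 0.88563 = -0.0371 eV.

-0.0371 eV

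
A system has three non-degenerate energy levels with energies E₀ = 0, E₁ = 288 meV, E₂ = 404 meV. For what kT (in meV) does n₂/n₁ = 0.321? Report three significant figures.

102 meV

n₂/n₁ = exp[−(E₂−E₁)/kT] = 0.321.
⇒ (E₂−E₁)/kT = ln(1/0.321) = ln(3.1153) = 1.1363.
kT = 116 meV / 1.1363 = 102 meV.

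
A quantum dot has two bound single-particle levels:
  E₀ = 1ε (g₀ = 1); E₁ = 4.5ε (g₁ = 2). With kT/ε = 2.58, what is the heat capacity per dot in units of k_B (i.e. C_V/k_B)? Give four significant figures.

Eᵢ/kT = 0.387597, 1.74419.
Z = Σ gᵢe^(−Eᵢ/kT) = 1·e^(−0.387597) + 2·e^(−1.74419) = 0.678686 + 0.349573 = 1.02826.
⟨E⟩ = 2.18988 ε, ⟨E²⟩ = 7.54434 ε².
C_V/k_B = (⟨E²⟩ − ⟨E⟩²)/(kT)² = (7.54434 − 4.79557)/6.65640 = 0.4130.

0.4130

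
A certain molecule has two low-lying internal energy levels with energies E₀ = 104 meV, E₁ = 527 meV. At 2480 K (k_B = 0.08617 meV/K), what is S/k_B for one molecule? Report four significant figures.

0.3697

k_BT = 0.08617 × 2480 K = 213.702 meV.
Eᵢ/kT = 0.486659, 2.46605.
Z = Σ e^(−Eᵢ/kT) = e^(−0.486659) + e^(−2.46605) = 0.614677 + 0.0849196 = 0.699597.
⟨E⟩ = Σ EᵢPᵢ = 155.345 meV.
S/k_B = ln Z + ⟨E⟩/kT = ln(0.699597) + 155.345/213.702 = -0.357251 + 0.726923 = 0.3697.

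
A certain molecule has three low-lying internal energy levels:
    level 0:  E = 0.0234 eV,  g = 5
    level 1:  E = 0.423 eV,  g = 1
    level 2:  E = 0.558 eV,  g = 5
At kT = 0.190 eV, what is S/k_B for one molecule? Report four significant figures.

Eᵢ/kT = 0.123158, 2.22632, 2.93684.
Z = Σ gᵢe^(−Eᵢ/kT) = 5·e^(−0.123158) + 1·e^(−2.22632) + 5·e^(−2.93684) = 4.42062 + 0.107925 + 0.265165 = 4.79371.
⟨E⟩ = Σ EᵢPᵢ = 0.0619680 eV.
S/k_B = ln Z + ⟨E⟩/kT = ln(4.79371) + 0.0619680/0.190 = 1.56730 + 0.326147 = 1.893.

1.893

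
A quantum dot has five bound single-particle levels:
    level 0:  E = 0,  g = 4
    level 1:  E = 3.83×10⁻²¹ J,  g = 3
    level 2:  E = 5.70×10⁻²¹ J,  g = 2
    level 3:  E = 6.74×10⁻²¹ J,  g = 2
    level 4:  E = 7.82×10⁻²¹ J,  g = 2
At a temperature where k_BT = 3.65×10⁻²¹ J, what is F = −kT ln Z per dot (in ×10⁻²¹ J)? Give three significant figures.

-6.55 ×10⁻²¹ J

Eᵢ/kT = 0, 1.0493, 1.5616, 1.8466, 2.1425.
Z = Σ gᵢe^(−Eᵢ/kT) = 4·e^(−0) + 3·e^(−1.0493) + 2·e^(−1.5616) + 2·e^(−1.8466) + 2·e^(−2.1425) = 4.0000 + 1.0505 + 0.41960 + 0.31555 + 0.23472 = 6.0204.
F = −kT ln Z = −3.65 × ln(6.0204) = −3.65 × 1.7952 = -6.55 ×10⁻²¹ J.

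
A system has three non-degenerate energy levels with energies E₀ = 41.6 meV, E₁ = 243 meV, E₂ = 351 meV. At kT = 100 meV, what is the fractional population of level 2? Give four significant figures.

Eᵢ/kT = 0.416000, 2.43000, 3.51000.
Z = Σ e^(−Eᵢ/kT) = e^(−0.416000) + e^(−2.43000) + e^(−3.51000) = 0.659680 + 0.0880368 + 0.0298969 = 0.777614.
P₂ = e^(−E₂/kT) / Z = 0.0298969/0.777614 = 0.03845.

0.03845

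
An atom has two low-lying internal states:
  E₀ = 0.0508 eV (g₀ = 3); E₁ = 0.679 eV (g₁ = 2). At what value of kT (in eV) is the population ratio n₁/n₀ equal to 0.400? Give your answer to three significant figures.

1.23 eV

n₁/n₀ = (g₁/g₀) exp[−(E₁−E₀)/kT] = 0.400.
⇒ (E₁−E₀)/kT = ln((2/3)/0.400) = ln(1.6667) = 0.51085.
kT = 0.6282 eV / 0.51085 = 1.23 eV.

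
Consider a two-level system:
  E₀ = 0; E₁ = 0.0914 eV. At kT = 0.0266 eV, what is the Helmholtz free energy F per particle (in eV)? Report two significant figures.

-0.00084 eV

Eᵢ/kT = 0, 3.436.
Z = Σ e^(−Eᵢ/kT) = e^(−0) + e^(−3.436) = 1.000 + 0.03219 = 1.032.
F = −kT ln Z = −0.0266 × ln(1.032) = −0.0266 × 0.03150 = -0.00084 eV.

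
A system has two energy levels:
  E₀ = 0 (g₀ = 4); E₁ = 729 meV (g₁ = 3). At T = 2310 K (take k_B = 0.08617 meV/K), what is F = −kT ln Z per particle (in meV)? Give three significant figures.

-280 meV

k_BT = 0.08617 × 2310 K = 199.05 meV.
Eᵢ/kT = 0, 3.6624.
Z = Σ gᵢe^(−Eᵢ/kT) = 4·e^(−0) + 3·e^(−3.6624) = 4.0000 + 0.077012 = 4.0770.
F = −kT ln Z = −199.05 × ln(4.0770) = −199.05 × 1.4054 = -280 meV.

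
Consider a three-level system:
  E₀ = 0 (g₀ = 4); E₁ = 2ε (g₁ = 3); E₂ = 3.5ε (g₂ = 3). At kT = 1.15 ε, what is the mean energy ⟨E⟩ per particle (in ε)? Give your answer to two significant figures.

Eᵢ/kT = 0, 1.739, 3.043.
Z = Σ gᵢe^(−Eᵢ/kT) = 4·e^(−0) + 3·e^(−1.739) + 3·e^(−3.043) = 4.000 + 0.5271 + 0.1431 = 4.670.
⟨E⟩ = Σ Eᵢ gᵢe^(−Eᵢ/kT) / Z = (0·4.000 + 2·0.5271 + 3.5·0.1431) / 4.670 = 0.33 ε.

0.33 ε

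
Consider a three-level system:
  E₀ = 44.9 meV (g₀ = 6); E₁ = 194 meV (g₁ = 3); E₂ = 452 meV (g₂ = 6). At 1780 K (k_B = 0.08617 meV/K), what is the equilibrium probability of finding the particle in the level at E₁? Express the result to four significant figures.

k_BT = 0.08617 × 1780 K = 153.383 meV.
Eᵢ/kT = 0.292731, 1.26481, 2.94687.
Z = Σ gᵢe^(−Eᵢ/kT) = 6·e^(−0.292731) + 3·e^(−1.26481) + 6·e^(−2.94687) = 4.47734 + 0.846879 + 0.315023 = 5.63924.
P₁ = g₁ e^(−E₁/kT) / Z = 0.846879/5.63924 = 0.1502.

0.1502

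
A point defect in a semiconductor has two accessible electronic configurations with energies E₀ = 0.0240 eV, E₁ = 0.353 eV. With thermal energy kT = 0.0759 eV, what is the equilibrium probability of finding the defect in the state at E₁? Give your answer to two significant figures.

Eᵢ/kT = 0.3162, 4.651.
Z = Σ e^(−Eᵢ/kT) = e^(−0.3162) + e^(−4.651) = 0.7289 + 0.009552 = 0.7385.
P₁ = e^(−E₁/kT) / Z = 0.009552/0.7385 = 0.013.

0.013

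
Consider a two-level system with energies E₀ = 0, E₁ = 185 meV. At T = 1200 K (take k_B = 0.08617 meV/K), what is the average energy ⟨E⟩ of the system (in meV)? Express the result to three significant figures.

26.5 meV

k_BT = 0.08617 × 1200 K = 103.40 meV.
Eᵢ/kT = 0, 1.7892.
Z = Σ e^(−Eᵢ/kT) = e^(−0) + e^(−1.7892) = 1.0000 + 0.16709 = 1.1671.
⟨E⟩ = Σ Eᵢ e^(−Eᵢ/kT) / Z = (0·1.0000 + 185·0.16709) / 1.1671 = 26.5 meV.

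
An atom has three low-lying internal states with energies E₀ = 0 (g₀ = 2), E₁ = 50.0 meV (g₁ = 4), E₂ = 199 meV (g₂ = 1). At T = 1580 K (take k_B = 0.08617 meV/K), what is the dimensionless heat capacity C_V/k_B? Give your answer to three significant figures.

0.100

k_BT = 0.08617 × 1580 K = 136.15 meV.
Eᵢ/kT = 0, 0.36724, 1.4616.
Z = Σ gᵢe^(−Eᵢ/kT) = 2·e^(−0) + 4·e^(−0.36724) + 1·e^(−1.4616) = 2.0000 + 2.7706 + 0.23186 = 5.0025.
⟨E⟩ = 36.916 meV, ⟨E²⟩ = 3220.1 meV².
C_V/k_B = (⟨E²⟩ − ⟨E⟩²)/(kT)² = (3220.1 − 1362.8)/18537 = 0.100.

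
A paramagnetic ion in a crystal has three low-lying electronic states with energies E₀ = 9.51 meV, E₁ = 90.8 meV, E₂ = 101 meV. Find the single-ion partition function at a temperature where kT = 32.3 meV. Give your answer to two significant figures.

Z = 0.85

Eᵢ/kT = 0.2944, 2.811, 3.127.
Z = Σ e^(−Eᵢ/kT) = e^(−0.2944) + e^(−2.811) + e^(−3.127) = 0.7450 + 0.06014 + 0.04385 = 0.8490.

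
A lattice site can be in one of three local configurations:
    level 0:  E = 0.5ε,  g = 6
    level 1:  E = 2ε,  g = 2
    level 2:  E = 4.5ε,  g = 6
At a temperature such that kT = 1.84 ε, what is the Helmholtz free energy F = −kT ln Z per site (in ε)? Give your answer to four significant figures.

Eᵢ/kT = 0.271739, 1.08696, 2.44565.
Z = Σ gᵢe^(−Eᵢ/kT) = 6·e^(−0.271739) + 2·e^(−1.08696) + 6·e^(−2.44565) = 4.57232 + 0.674480 + 0.520019 = 5.76682.
F = −kT ln Z = −1.84 × ln(5.76682) = −1.84 × 1.75212 = -3.224 ε.

-3.224 ε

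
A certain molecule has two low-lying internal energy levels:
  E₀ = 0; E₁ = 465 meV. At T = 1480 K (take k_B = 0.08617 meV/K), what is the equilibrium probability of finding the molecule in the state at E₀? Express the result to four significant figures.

k_BT = 0.08617 × 1480 K = 127.532 meV.
Eᵢ/kT = 0, 3.64614.
Z = Σ e^(−Eᵢ/kT) = e^(−0) + e^(−3.64614) = 1.00000 + 0.0260916 = 1.02609.
P₀ = e^(−E₀/kT) / Z = 1.00000/1.02609 = 0.9746.

0.9746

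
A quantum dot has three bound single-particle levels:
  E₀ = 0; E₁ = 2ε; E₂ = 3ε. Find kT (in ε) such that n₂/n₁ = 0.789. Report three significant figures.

n₂/n₁ = exp[−(E₂−E₁)/kT] = 0.789.
⇒ (E₂−E₁)/kT = ln(1/0.789) = ln(1.2674) = 0.23697.
kT = 1ε / 0.23697 = 4.22 ε.

4.22 ε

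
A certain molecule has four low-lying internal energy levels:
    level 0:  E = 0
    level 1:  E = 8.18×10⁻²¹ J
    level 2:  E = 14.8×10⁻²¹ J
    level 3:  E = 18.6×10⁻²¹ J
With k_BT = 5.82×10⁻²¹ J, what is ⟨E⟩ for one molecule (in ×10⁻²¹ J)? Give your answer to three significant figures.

2.88 ×10⁻²¹ J

Eᵢ/kT = 0, 1.4055, 2.5430, 3.1959.
Z = Σ e^(−Eᵢ/kT) = e^(−0) + e^(−1.4055) + e^(−2.5430) + e^(−3.1959) = 1.0000 + 0.24524 + 0.078630 + 0.040930 = 1.3648.
⟨E⟩ = Σ Eᵢ e^(−Eᵢ/kT) / Z = (0·1.0000 + 8.18·0.24524 + 14.8·0.078630 + 18.6·0.040930) / 1.3648 = 2.88 ×10⁻²¹ J.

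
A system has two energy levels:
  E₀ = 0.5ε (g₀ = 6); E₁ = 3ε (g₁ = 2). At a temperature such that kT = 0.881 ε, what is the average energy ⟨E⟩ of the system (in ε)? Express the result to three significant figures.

Eᵢ/kT = 0.56754, 3.4052.
Z = Σ gᵢe^(−Eᵢ/kT) = 6·e^(−0.56754) + 2·e^(−3.4052) = 3.4015 + 0.066400 = 3.4679.
⟨E⟩ = Σ Eᵢ gᵢe^(−Eᵢ/kT) / Z = (0.5·3.4015 + 3·0.066400) / 3.4679 = 0.548 ε.

0.548 ε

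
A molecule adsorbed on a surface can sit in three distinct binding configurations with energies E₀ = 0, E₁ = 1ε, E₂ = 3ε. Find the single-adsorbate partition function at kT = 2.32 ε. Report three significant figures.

Eᵢ/kT = 0, 0.43103, 1.2931.
Z = Σ e^(−Eᵢ/kT) = e^(−0) + e^(−0.43103) + e^(−1.2931) = 1.0000 + 0.64984 + 0.27442 = 1.9243.

Z = 1.92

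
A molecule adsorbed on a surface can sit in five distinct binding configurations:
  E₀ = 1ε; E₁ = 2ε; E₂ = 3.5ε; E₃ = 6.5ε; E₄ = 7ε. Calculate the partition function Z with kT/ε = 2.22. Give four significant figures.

Z = 1.346

Eᵢ/kT = 0.450450, 0.900901, 1.57658, 2.92793, 3.15315.
Z = Σ e^(−Eᵢ/kT) = e^(−0.450450) + e^(−0.900901) + e^(−1.57658) + e^(−2.92793) + e^(−3.15315) = 0.637341 + 0.406204 + 0.206681 + 0.0535077 + 0.0427174 = 1.34645.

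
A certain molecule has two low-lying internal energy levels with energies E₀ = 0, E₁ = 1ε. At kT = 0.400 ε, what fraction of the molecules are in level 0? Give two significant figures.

Eᵢ/kT = 0, 2.500.
Z = Σ e^(−Eᵢ/kT) = e^(−0) + e^(−2.500) = 1.000 + 0.08208 = 1.082.
P₀ = e^(−E₀/kT) / Z = 1.000/1.082 = 0.92.

0.92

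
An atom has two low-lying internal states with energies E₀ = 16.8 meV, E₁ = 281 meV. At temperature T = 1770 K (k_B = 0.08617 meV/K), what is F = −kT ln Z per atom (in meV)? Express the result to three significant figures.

k_BT = 0.08617 × 1770 K = 152.52 meV.
Eᵢ/kT = 0.11015, 1.8424.
Z = Σ e^(−Eᵢ/kT) = e^(−0.11015) + e^(−1.8424) = 0.89570 + 0.15844 = 1.0541.
F = −kT ln Z = −152.52 × ln(1.0541) = −152.52 × 0.052687 = -8.04 meV.

-8.04 meV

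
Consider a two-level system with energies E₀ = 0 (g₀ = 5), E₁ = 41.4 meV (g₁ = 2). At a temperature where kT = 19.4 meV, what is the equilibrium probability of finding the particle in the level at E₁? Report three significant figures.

0.0452

Eᵢ/kT = 0, 2.1340.
Z = Σ gᵢe^(−Eᵢ/kT) = 5·e^(−0) + 2·e^(−2.1340) = 5.0000 + 0.23673 = 5.2367.
P₁ = g₁ e^(−E₁/kT) / Z = 0.23673/5.2367 = 0.0452.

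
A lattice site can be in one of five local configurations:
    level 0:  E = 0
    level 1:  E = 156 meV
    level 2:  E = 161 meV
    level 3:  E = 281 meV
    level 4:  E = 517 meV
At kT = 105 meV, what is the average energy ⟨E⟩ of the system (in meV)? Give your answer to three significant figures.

61.4 meV

Eᵢ/kT = 0, 1.4857, 1.5333, 2.6762, 4.9238.
Z = Σ e^(−Eᵢ/kT) = e^(−0) + e^(−1.4857) + e^(−1.5333) + e^(−2.6762) + e^(−4.9238) = 1.0000 + 0.22634 + 0.21582 + 0.068824 + 0.0072714 = 1.5183.
⟨E⟩ = Σ Eᵢ e^(−Eᵢ/kT) / Z = (0·1.0000 + 156·0.22634 + 161·0.21582 + 281·0.068824 + 517·0.0072714) / 1.5183 = 61.4 meV.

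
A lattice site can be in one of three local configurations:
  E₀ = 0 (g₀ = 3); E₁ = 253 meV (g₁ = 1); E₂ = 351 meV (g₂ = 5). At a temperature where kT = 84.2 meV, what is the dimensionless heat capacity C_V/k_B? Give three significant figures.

0.550

Eᵢ/kT = 0, 3.0048, 4.1686.
Z = Σ gᵢe^(−Eᵢ/kT) = 3·e^(−0) + 1·e^(−3.0048) + 5·e^(−4.1686) = 3.0000 + 0.049549 + 0.077370 = 3.1269.
⟨E⟩ = 12.694 meV, ⟨E²⟩ = 4062.7 meV².
C_V/k_B = (⟨E²⟩ − ⟨E⟩²)/(kT)² = (4062.7 − 161.14)/7089.6 = 0.550.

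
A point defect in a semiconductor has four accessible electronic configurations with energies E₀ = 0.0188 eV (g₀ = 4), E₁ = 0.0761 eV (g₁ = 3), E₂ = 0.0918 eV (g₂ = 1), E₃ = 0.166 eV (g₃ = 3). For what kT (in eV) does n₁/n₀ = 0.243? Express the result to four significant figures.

n₁/n₀ = (g₁/g₀) exp[−(E₁−E₀)/kT] = 0.243.
⇒ (E₁−E₀)/kT = ln((3/4)/0.243) = ln(3.08642) = 1.12701.
kT = 0.0573 eV / 1.12701 = 0.05084 eV.

0.05084 eV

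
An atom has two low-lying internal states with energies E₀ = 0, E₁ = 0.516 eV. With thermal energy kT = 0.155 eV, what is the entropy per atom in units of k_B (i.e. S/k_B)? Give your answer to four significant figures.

0.1503

Eᵢ/kT = 0, 3.32903.
Z = Σ e^(−Eᵢ/kT) = e^(−0) + e^(−3.32903) = 1.00000 + 0.0358278 = 1.03583.
⟨E⟩ = Σ EᵢPᵢ = 0.0178477 eV.
S/k_B = ln Z + ⟨E⟩/kT = ln(1.03583) + 0.0178477/0.155 = 0.0352030 + 0.115146 = 0.1503.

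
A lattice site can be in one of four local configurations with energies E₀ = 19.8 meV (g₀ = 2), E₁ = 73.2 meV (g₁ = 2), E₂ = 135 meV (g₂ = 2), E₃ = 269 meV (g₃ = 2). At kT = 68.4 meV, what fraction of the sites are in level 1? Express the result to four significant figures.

Eᵢ/kT = 0.289474, 1.07018, 1.97368, 3.93275.
Z = Σ gᵢe^(−Eᵢ/kT) = 2·e^(−0.289474) + 2·e^(−1.07018) + 2·e^(−1.97368) + 2·e^(−3.93275) = 1.49731 + 0.685894 + 0.277889 + 0.0391795 = 2.50027.
P₁ = g₁ e^(−E₁/kT) / Z = 0.685894/2.50027 = 0.2743.

0.2743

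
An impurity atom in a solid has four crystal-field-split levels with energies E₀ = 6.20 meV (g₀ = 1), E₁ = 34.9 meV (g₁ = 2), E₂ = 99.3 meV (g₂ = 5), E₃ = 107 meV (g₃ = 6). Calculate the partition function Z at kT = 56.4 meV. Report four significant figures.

Eᵢ/kT = 0.109929, 0.618794, 1.76064, 1.89716.
Z = Σ gᵢe^(−Eᵢ/kT) = 1·e^(−0.109929) + 2·e^(−0.618794) + 5·e^(−1.76064) + 6·e^(−1.89716) = 0.895898 + 1.07719 + 0.859674 + 0.899964 = 3.73273.

Z = 3.733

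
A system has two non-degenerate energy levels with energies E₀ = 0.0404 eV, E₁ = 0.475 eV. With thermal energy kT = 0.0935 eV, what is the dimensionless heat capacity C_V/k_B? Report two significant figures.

Eᵢ/kT = 0.4321, 5.080.
Z = Σ e^(−Eᵢ/kT) = e^(−0.4321) + e^(−5.080) = 0.6491 + 0.006220 = 0.6553.
⟨E⟩ = 0.04453 eV, ⟨E²⟩ = 0.003758 eV².
C_V/k_B = (⟨E²⟩ − ⟨E⟩²)/(kT)² = (0.003758 − 0.001983)/0.008742 = 0.20.

0.20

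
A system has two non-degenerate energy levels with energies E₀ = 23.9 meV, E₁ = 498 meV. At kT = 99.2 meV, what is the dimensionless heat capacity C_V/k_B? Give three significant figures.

Eᵢ/kT = 0.24093, 5.0202.
Z = Σ e^(−Eᵢ/kT) = e^(−0.24093) + e^(−5.0202) = 0.78590 + 0.0066032 = 0.79250.
⟨E⟩ = 27.850 meV, ⟨E²⟩ = 2632.9 meV².
C_V/k_B = (⟨E²⟩ − ⟨E⟩²)/(kT)² = (2632.9 − 775.62)/9840.6 = 0.189.

0.189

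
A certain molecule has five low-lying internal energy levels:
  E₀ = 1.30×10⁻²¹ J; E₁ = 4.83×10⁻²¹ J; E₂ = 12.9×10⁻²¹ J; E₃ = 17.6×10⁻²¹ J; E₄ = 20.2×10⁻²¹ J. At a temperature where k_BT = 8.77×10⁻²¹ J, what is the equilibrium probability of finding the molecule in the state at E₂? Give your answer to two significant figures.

Eᵢ/kT = 0.1482, 0.5507, 1.471, 2.007, 2.303.
Z = Σ e^(−Eᵢ/kT) = e^(−0.1482) + e^(−0.5507) + e^(−1.471) + e^(−2.007) + e^(−2.303) = 0.8623 + 0.5765 + 0.2297 + 0.1344 + 0.09996 = 1.903.
P₂ = e^(−E₂/kT) / Z = 0.2297/1.903 = 0.12.

0.12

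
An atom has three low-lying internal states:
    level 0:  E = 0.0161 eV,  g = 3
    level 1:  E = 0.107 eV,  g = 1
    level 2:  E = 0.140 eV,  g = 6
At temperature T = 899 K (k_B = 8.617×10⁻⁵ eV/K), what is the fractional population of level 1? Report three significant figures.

0.0684

k_BT = 8.617×10⁻⁵ × 899 K = 0.077467 eV.
Eᵢ/kT = 0.20783, 1.3812, 1.8072.
Z = Σ gᵢe^(−Eᵢ/kT) = 3·e^(−0.20783) + 1·e^(−1.3812) + 6·e^(−1.8072) = 2.4370 + 0.25128 + 0.98468 = 3.6730.
P₁ = g₁ e^(−E₁/kT) / Z = 0.25128/3.6730 = 0.0684.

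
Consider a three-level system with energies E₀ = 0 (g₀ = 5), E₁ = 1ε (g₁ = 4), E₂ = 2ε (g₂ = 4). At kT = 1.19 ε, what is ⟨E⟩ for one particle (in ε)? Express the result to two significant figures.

Eᵢ/kT = 0, 0.8403, 1.681.
Z = Σ gᵢe^(−Eᵢ/kT) = 5·e^(−0) + 4·e^(−0.8403) + 4·e^(−1.681) = 5.000 + 1.726 + 0.7448 = 7.471.
⟨E⟩ = Σ Eᵢ gᵢe^(−Eᵢ/kT) / Z = (0·5.000 + 1·1.726 + 2·0.7448) / 7.471 = 0.43 ε.

0.43 ε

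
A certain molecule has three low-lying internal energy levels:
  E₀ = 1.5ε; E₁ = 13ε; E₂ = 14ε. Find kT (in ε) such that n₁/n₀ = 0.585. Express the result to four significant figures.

n₁/n₀ = exp[−(E₁−E₀)/kT] = 0.585.
⇒ (E₁−E₀)/kT = ln(1/0.585) = ln(1.70940) = 0.536142.
kT = 11.5ε / 0.536142 = 21.45 ε.

21.45 ε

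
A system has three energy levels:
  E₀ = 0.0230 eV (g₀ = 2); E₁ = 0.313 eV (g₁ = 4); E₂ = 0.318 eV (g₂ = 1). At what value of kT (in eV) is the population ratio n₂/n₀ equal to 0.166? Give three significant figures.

n₂/n₀ = (g₂/g₀) exp[−(E₂−E₀)/kT] = 0.166.
⇒ (E₂−E₀)/kT = ln((1/2)/0.166) = ln(3.0120) = 1.1026.
kT = 0.2950 eV / 1.1026 = 0.268 eV.

0.268 eV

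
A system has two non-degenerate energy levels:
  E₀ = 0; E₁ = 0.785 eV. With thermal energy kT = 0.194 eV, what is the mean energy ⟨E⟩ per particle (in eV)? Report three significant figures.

Eᵢ/kT = 0, 4.0464.
Z = Σ e^(−Eᵢ/kT) = e^(−0) + e^(−4.0464) = 1.0000 + 0.017485 = 1.0175.
⟨E⟩ = Σ Eᵢ e^(−Eᵢ/kT) / Z = (0·1.0000 + 0.785·0.017485) / 1.0175 = 0.0135 eV.

0.0135 eV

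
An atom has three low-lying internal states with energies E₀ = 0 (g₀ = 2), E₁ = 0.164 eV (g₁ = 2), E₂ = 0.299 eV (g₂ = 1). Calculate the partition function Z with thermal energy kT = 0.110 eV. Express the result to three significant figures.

Eᵢ/kT = 0, 1.4909, 2.7182.
Z = Σ gᵢe^(−Eᵢ/kT) = 2·e^(−0) + 2·e^(−1.4909) + 1·e^(−2.7182) = 2.0000 + 0.45034 + 0.065993 = 2.5163.

Z = 2.52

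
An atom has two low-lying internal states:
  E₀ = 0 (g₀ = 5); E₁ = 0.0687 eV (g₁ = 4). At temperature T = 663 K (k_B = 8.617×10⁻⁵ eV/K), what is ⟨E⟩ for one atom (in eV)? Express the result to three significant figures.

0.0133 eV

k_BT = 8.617×10⁻⁵ × 663 K = 0.057131 eV.
Eᵢ/kT = 0, 1.2025.
Z = Σ gᵢe^(−Eᵢ/kT) = 5·e^(−0) + 4·e^(−1.2025) = 5.0000 + 1.2018 = 6.2018.
⟨E⟩ = Σ Eᵢ gᵢe^(−Eᵢ/kT) / Z = (0·5.0000 + 0.0687·1.2018) / 6.2018 = 0.0133 eV.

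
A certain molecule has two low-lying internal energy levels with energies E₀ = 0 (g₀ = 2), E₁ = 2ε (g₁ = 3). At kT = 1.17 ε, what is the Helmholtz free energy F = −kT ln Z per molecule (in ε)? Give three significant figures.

Eᵢ/kT = 0, 1.7094.
Z = Σ gᵢe^(−Eᵢ/kT) = 2·e^(−0) + 3·e^(−1.7094) = 2.0000 + 0.54292 = 2.5429.
F = −kT ln Z = −1.17 × ln(2.5429) = −1.17 × 0.93331 = -1.09 ε.

-1.09 ε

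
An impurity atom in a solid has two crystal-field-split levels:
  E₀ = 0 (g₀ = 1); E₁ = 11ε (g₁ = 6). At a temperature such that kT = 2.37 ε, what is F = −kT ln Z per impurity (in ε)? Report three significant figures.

Eᵢ/kT = 0, 4.6414.
Z = Σ gᵢe^(−Eᵢ/kT) = 1·e^(−0) + 6·e^(−4.6414) = 1.0000 + 0.057865 = 1.0579.
F = −kT ln Z = −2.37 × ln(1.0579) = −2.37 × 0.056286 = -0.133 ε.

-0.133 ε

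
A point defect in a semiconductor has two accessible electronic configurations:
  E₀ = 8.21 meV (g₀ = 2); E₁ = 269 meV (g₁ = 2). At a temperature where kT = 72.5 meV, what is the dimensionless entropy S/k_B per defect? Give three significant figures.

Eᵢ/kT = 0.11324, 3.7103.
Z = Σ gᵢe^(−Eᵢ/kT) = 2·e^(−0.11324) + 2·e^(−3.7103) = 1.7859 + 0.048940 = 1.8348.
⟨E⟩ = Σ EᵢPᵢ = 15.166 meV.
S/k_B = ln Z + ⟨E⟩/kT = ln(1.8348) + 15.166/72.5 = 0.60694 + 0.20919 = 0.816.

0.816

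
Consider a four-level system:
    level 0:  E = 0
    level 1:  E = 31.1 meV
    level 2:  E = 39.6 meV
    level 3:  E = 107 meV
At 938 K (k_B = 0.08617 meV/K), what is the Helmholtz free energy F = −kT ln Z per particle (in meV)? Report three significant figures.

k_BT = 0.08617 × 938 K = 80.827 meV.
Eᵢ/kT = 0, 0.38477, 0.48994, 1.3238.
Z = Σ e^(−Eᵢ/kT) = e^(−0) + e^(−0.38477) + e^(−0.48994) + e^(−1.3238) = 1.0000 + 0.68061 + 0.61266 + 0.26612 = 2.5594.
F = −kT ln Z = −80.827 × ln(2.5594) = −80.827 × 0.93977 = -76.0 meV.

-76.0 meV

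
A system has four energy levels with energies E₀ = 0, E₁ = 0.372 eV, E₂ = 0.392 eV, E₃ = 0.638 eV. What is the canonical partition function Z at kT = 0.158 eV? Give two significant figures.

Z = 1.2

Eᵢ/kT = 0, 2.354, 2.481, 4.038.
Z = Σ e^(−Eᵢ/kT) = e^(−0) + e^(−2.354) + e^(−2.481) + e^(−4.038) = 1.000 + 0.09499 + 0.08366 + 0.01763 = 1.196.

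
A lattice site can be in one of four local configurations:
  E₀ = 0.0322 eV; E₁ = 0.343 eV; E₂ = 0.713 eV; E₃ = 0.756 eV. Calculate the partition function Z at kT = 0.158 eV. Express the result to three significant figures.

Z = 0.949

Eᵢ/kT = 0.20380, 2.1709, 4.5127, 4.7848.
Z = Σ e^(−Eᵢ/kT) = e^(−0.20380) + e^(−2.1709) + e^(−4.5127) + e^(−4.7848) = 0.81563 + 0.11407 + 0.010969 + 0.0083558 = 0.94902.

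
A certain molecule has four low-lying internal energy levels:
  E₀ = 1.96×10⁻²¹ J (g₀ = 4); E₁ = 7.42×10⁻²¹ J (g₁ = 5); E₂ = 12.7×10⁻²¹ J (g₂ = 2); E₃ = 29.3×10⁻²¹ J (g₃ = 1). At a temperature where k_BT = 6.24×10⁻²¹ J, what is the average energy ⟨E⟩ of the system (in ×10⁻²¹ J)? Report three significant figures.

Eᵢ/kT = 0.31410, 1.1891, 2.0353, 4.6955.
Z = Σ gᵢe^(−Eᵢ/kT) = 4·e^(−0.31410) + 5·e^(−1.1891) + 2·e^(−2.0353) + 1·e^(−4.6955) = 2.9218 + 1.5225 + 0.26128 + 0.0091363 = 4.7147.
⟨E⟩ = Σ Eᵢ gᵢe^(−Eᵢ/kT) / Z = (1.96·2.9218 + 7.42·1.5225 + 12.7·0.26128 + 29.3·0.0091363) / 4.7147 = 4.37 ×10⁻²¹ J.

4.37 ×10⁻²¹ J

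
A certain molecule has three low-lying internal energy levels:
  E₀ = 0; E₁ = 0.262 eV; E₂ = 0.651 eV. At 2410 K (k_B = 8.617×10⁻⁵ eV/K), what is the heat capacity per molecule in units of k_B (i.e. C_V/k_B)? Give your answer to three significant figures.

0.524

k_BT = 8.617×10⁻⁵ × 2410 K = 0.20767 eV.
Eᵢ/kT = 0, 1.2616, 3.1348.
Z = Σ e^(−Eᵢ/kT) = e^(−0) + e^(−1.2616) + e^(−3.1348) = 1.0000 + 0.28320 + 0.043508 = 1.3267.
⟨E⟩ = 0.077276 eV, ⟨E²⟩ = 0.028551 eV².
C_V/k_B = (⟨E²⟩ − ⟨E⟩²)/(kT)² = (0.028551 − 0.0059716)/0.043127 = 0.524.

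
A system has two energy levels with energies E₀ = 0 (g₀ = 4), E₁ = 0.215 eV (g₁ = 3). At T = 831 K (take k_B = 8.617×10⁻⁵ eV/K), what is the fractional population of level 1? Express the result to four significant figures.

k_BT = 8.617×10⁻⁵ × 831 K = 0.0716073 eV.
Eᵢ/kT = 0, 3.00249.
Z = Σ gᵢe^(−Eᵢ/kT) = 4·e^(−0) + 3·e^(−3.00249) = 4.00000 + 0.148990 = 4.14899.
P₁ = g₁ e^(−E₁/kT) / Z = 0.148990/4.14899 = 0.03591.

0.03591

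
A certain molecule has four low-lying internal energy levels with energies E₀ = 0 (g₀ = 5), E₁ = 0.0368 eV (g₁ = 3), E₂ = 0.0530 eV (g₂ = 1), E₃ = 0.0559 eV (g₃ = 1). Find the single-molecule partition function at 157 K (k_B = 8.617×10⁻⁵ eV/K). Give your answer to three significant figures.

Z = 5.23

k_BT = 8.617×10⁻⁵ × 157 K = 0.013529 eV.
Eᵢ/kT = 0, 2.7201, 3.9175, 4.1319.
Z = Σ gᵢe^(−Eᵢ/kT) = 5·e^(−0) + 3·e^(−2.7201) + 1·e^(−3.9175) + 1·e^(−4.1319) = 5.0000 + 0.19760 + 0.019891 + 0.016052 = 5.2335.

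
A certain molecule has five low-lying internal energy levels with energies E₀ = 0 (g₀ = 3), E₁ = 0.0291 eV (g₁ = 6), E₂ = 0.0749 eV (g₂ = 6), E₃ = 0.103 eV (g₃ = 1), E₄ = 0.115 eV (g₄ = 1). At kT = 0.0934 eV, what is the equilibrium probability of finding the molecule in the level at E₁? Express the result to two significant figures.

Eᵢ/kT = 0, 0.3116, 0.8019, 1.103, 1.231.
Z = Σ gᵢe^(−Eᵢ/kT) = 3·e^(−0) + 6·e^(−0.3116) + 6·e^(−0.8019) + 1·e^(−1.103) + 1·e^(−1.231) = 3.000 + 4.394 + 2.691 + 0.3319 + 0.2920 = 10.71.
P₁ = g₁ e^(−E₁/kT) / Z = 4.394/10.71 = 0.41.

0.41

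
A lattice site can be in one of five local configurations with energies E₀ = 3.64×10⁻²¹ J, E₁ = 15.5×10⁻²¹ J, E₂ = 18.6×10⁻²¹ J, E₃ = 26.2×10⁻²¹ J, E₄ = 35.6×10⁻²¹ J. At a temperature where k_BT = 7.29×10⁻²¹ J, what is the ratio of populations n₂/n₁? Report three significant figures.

n₂/n₁ = exp[−(E₂−E₁)/kT] = exp(−(3.1 ×10⁻²¹ J)/(7.29 ×10⁻²¹ J)) = exp(-0.42524) = 0.654.

0.654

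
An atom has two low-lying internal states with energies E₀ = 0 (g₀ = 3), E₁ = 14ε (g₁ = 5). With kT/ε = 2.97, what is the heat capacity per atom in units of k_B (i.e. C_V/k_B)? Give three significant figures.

0.322

Eᵢ/kT = 0, 4.7138.
Z = Σ gᵢe^(−Eᵢ/kT) = 3·e^(−0) + 5·e^(−4.7138) = 3.0000 + 0.044853 = 3.0449.
⟨E⟩ = 0.20623 ε, ⟨E²⟩ = 2.8872 ε².
C_V/k_B = (⟨E²⟩ − ⟨E⟩²)/(kT)² = (2.8872 − 0.042531)/8.8209 = 0.322.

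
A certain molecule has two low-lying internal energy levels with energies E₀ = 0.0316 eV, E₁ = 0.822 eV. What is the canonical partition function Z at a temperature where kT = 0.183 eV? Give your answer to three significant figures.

Z = 0.853

Eᵢ/kT = 0.17268, 4.4918.
Z = Σ e^(−Eᵢ/kT) = e^(−0.17268) + e^(−4.4918) = 0.84141 + 0.011200 = 0.85261.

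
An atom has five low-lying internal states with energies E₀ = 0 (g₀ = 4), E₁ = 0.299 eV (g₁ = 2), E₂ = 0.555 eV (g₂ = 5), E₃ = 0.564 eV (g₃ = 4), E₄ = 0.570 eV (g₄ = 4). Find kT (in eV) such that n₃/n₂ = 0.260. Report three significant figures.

0.00801 eV

n₃/n₂ = (g₃/g₂) exp[−(E₃−E₂)/kT] = 0.260.
⇒ (E₃−E₂)/kT = ln((4/5)/0.260) = ln(3.0769) = 1.1239.
kT = 0.009 eV / 1.1239 = 0.00801 eV.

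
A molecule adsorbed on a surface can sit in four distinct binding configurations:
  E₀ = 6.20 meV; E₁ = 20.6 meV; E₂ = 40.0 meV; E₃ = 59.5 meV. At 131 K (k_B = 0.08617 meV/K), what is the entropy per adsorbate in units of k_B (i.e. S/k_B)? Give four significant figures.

k_BT = 0.08617 × 131 K = 11.2883 meV.
Eᵢ/kT = 0.549241, 1.82490, 3.54349, 5.27094.
Z = Σ e^(−Eᵢ/kT) = e^(−0.549241) + e^(−1.82490) + e^(−3.54349) + e^(−5.27094) = 0.577388 + 0.161234 + 0.0289122 + 0.00513878 = 0.772673.
⟨E⟩ = Σ EᵢPᵢ = 10.8241 meV.
S/k_B = ln Z + ⟨E⟩/kT = ln(0.772673) + 10.8241/11.2883 = -0.257899 + 0.958878 = 0.7010.

0.7010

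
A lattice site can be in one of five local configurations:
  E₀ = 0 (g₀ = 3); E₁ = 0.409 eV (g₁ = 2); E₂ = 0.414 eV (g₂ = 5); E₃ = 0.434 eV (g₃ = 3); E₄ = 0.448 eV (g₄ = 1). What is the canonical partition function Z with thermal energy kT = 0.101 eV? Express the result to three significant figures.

Z = 3.17

Eᵢ/kT = 0, 4.0495, 4.0990, 4.2970, 4.4356.
Z = Σ gᵢe^(−Eᵢ/kT) = 3·e^(−0) + 2·e^(−4.0495) + 5·e^(−4.0990) + 3·e^(−4.2970) + 1·e^(−4.4356) = 3.0000 + 0.034862 + 0.082946 + 0.040828 + 0.011848 = 3.1705.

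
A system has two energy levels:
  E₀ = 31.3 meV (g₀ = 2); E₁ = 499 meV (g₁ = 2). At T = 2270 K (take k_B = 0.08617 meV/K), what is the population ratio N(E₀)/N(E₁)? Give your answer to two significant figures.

11

k_BT = 0.08617 × 2270 K = 195.6 meV.
n₀/n₁ = (g₀/g₁) exp[−(E₀−E₁)/kT] = (2/2) × exp(−(-467.7 meV)/(195.6 meV)) = (2/2) × exp(2.391) = 11.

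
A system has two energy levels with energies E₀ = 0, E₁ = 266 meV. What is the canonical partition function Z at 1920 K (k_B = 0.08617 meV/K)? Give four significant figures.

k_BT = 0.08617 × 1920 K = 165.446 meV.
Eᵢ/kT = 0, 1.60778.
Z = Σ e^(−Eᵢ/kT) = e^(−0) + e^(−1.60778) = 1.00000 + 0.200332 = 1.20033.

Z = 1.200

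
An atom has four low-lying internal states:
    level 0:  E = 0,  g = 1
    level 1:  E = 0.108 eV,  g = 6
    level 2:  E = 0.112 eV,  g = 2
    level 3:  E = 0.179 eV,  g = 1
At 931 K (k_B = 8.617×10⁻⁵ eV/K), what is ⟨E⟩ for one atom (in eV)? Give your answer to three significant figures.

k_BT = 8.617×10⁻⁵ × 931 K = 0.080224 eV.
Eᵢ/kT = 0, 1.3462, 1.3961, 2.2313.
Z = Σ gᵢe^(−Eᵢ/kT) = 1·e^(−0) + 6·e^(−1.3462) + 2·e^(−1.3961) + 1·e^(−2.2313) = 1.0000 + 1.5614 + 0.49512 + 0.10739 = 3.1639.
⟨E⟩ = Σ Eᵢ gᵢe^(−Eᵢ/kT) / Z = (0·1.0000 + 0.108·1.5614 + 0.112·0.49512 + 0.179·0.10739) / 3.1639 = 0.0769 eV.

0.0769 eV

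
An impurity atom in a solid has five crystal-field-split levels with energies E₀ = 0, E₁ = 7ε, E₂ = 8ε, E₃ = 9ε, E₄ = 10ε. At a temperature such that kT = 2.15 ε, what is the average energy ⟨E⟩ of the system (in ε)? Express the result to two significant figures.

0.64 ε

Eᵢ/kT = 0, 3.256, 3.721, 4.186, 4.651.
Z = Σ e^(−Eᵢ/kT) = e^(−0) + e^(−3.256) + e^(−3.721) + e^(−4.186) + e^(−4.651) = 1.000 + 0.03854 + 0.02421 + 0.01521 + 0.009552 = 1.088.
⟨E⟩ = Σ Eᵢ e^(−Eᵢ/kT) / Z = (0·1.000 + 7·0.03854 + 8·0.02421 + 9·0.01521 + 10·0.009552) / 1.088 = 0.64 ε.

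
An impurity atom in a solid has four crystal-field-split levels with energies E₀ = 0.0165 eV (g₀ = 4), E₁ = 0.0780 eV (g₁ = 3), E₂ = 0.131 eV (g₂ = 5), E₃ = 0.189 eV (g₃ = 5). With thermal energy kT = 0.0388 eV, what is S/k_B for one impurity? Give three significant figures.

2.00

Eᵢ/kT = 0.42526, 2.0103, 3.3763, 4.8711.
Z = Σ gᵢe^(−Eᵢ/kT) = 4·e^(−0.42526) + 3·e^(−2.0103) + 5·e^(−3.3763) + 5·e^(−4.8711) = 2.6144 + 0.40185 + 0.17087 + 0.038325 = 3.2254.
⟨E⟩ = Σ EᵢPᵢ = 0.032278 eV.
S/k_B = ln Z + ⟨E⟩/kT = ln(3.2254) + 0.032278/0.0388 = 1.1711 + 0.83191 = 2.00.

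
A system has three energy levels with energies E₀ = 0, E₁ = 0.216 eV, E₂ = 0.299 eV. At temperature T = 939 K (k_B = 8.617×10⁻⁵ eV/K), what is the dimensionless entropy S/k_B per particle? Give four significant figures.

k_BT = 8.617×10⁻⁵ × 939 K = 0.0809136 eV.
Eᵢ/kT = 0, 2.66951, 3.69530.
Z = Σ e^(−Eᵢ/kT) = e^(−0) + e^(−2.66951) + e^(−3.69530) = 1.00000 + 0.0692862 + 0.0248400 = 1.09413.
⟨E⟩ = Σ EᵢPᵢ = 0.0204665 eV.
S/k_B = ln Z + ⟨E⟩/kT = ln(1.09413) + 0.0204665/0.0809136 = 0.0899595 + 0.252943 = 0.3429.

0.3429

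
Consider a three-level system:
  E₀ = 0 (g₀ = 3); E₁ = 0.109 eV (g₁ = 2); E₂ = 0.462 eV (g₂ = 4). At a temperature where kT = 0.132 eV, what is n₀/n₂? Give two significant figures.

25

n₀/n₂ = (g₀/g₂) exp[−(E₀−E₂)/kT] = (3/4) × exp(−(-0.462 eV)/(0.132 eV)) = (3/4) × exp(3.500) = 25.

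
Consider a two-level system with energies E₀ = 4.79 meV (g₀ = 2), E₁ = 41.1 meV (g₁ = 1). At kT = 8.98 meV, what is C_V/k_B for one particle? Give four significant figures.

0.1409

Eᵢ/kT = 0.533408, 4.57684.
Z = Σ gᵢe^(−Eᵢ/kT) = 2·e^(−0.533408) + 1·e^(−4.57684) = 1.17320 + 0.0102874 = 1.18349.
⟨E⟩ = 5.10561 meV, ⟨E²⟩ = 37.4279 meV².
C_V/k_B = (⟨E²⟩ − ⟨E⟩²)/(kT)² = (37.4279 − 26.0673)/80.6404 = 0.1409.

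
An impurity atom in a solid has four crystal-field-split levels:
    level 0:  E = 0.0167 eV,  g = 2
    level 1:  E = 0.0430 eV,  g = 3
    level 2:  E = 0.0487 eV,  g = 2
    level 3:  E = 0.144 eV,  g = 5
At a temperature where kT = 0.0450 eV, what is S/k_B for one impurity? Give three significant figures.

Eᵢ/kT = 0.37111, 0.95556, 1.0822, 3.2000.
Z = Σ gᵢe^(−Eᵢ/kT) = 2·e^(−0.37111) + 3·e^(−0.95556) + 2·e^(−1.0822) + 5·e^(−3.2000) = 1.3799 + 1.1538 + 0.67770 + 0.20381 = 3.4152.
⟨E⟩ = Σ EᵢPᵢ = 0.039532 eV.
S/k_B = ln Z + ⟨E⟩/kT = ln(3.4152) + 0.039532/0.0450 = 1.2282 + 0.87849 = 2.11.

2.11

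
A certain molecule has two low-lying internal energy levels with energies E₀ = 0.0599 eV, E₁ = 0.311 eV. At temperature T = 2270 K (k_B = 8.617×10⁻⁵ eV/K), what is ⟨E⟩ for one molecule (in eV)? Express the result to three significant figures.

k_BT = 8.617×10⁻⁵ × 2270 K = 0.19561 eV.
Eᵢ/kT = 0.30622, 1.5899.
Z = Σ e^(−Eᵢ/kT) = e^(−0.30622) + e^(−1.5899) = 0.73622 + 0.20395 = 0.94017.
⟨E⟩ = Σ Eᵢ e^(−Eᵢ/kT) / Z = (0.0599·0.73622 + 0.311·0.20395) / 0.94017 = 0.114 eV.

0.114 eV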